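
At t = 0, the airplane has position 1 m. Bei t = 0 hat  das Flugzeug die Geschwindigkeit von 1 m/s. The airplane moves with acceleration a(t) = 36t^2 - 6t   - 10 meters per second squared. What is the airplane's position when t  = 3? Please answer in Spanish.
Debemos encontrar la antiderivada de nuestra ecuación de la aceleración a(t) = 36·t^2 - 6·t - 10 2 veces. La antiderivada de la aceleración es la velocidad. Usando v(0) = 1, obtenemos v(t) = 12·t^3 - 3·t^2 - 10·t + 1. Integrando la velocidad y usando la condición inicial x(0) = 1, obtenemos x(t) = 3·t^4 - t^3 - 5·t^2 + t + 1. De la ecuación de la posición x(t) = 3·t^4 - t^3 - 5·t^2 + t + 1, sustituimos t = 3 para obtener x = 175.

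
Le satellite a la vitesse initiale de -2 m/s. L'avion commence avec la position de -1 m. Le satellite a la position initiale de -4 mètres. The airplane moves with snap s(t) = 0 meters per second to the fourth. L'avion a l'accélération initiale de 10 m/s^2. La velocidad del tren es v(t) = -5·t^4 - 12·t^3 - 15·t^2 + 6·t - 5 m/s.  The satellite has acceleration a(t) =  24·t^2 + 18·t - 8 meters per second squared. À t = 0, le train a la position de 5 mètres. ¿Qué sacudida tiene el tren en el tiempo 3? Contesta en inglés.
We must differentiate our velocity equation v(t) = -5·t^4 - 12·t^3 - 15·t^2 + 6·t - 5 2 times. Taking d/dt of v(t), we find a(t) = -20·t^3 - 36·t^2 - 30·t + 6. Taking d/dt of a(t), we find j(t) = -60·t^2 - 72·t - 30. From the given jerk equation j(t) = -60·t^2 - 72·t - 30, we substitute t = 3 to get j = -786.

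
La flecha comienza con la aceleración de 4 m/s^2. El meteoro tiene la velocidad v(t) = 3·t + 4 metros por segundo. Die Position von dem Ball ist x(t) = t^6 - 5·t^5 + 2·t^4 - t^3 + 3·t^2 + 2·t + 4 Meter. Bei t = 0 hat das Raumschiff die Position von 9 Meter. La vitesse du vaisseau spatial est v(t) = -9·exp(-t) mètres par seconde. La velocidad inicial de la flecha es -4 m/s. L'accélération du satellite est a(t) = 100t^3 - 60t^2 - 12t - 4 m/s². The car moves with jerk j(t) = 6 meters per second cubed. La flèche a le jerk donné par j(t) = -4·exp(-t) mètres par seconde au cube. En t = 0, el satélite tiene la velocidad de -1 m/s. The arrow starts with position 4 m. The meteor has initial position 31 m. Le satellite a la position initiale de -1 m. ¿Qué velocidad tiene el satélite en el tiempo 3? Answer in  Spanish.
Debemos encontrar la antiderivada de nuestra ecuación de la aceleración a(t) = 100·t^3 - 60·t^2 - 12·t - 4 1 vez. Tomando ∫a(t)dt y aplicando v(0) = -1, encontramos v(t) = 25·t^4 - 20·t^3 - 6·t^2 - 4·t - 1. Tenemos la velocidad v(t) = 25·t^4 - 20·t^3 - 6·t^2 - 4·t - 1. Sustituyendo t = 3: v(3) = 1418.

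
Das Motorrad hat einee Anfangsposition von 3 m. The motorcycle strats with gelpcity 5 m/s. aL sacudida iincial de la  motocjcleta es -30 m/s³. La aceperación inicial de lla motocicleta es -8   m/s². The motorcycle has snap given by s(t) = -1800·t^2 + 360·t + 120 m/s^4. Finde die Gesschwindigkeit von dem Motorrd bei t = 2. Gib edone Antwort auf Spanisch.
Necesitamos integrar nuestra ecuación del snap s(t) = -1800·t^2 + 360·t + 120 3 veces. Integrando el snap y usando la condición inicial j(0) = -30, obtenemos j(t) = -600·t^3 + 180·t^2 + 120·t - 30. Tomando ∫j(t)dt y aplicando a(0) = -8, encontramos a(t) = -150·t^4 + 60·t^3 + 60·t^2 - 30·t - 8. Tomando ∫a(t)dt y aplicando v(0) = 5, encontramos v(t) = -30·t^5 + 15·t^4 + 20·t^3 - 15·t^2 - 8·t + 5. De la ecuación de la velocidad v(t) = -30·t^5 + 15·t^4 + 20·t^3 - 15·t^2 - 8·t + 5, sustituimos t = 2 para obtener v = -631.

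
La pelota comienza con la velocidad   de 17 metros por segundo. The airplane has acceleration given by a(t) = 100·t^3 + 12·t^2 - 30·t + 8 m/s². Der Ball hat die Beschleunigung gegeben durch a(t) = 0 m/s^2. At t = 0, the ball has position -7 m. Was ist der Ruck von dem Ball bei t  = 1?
Um dies zu lösen, müssen wir 1 Ableitung unserer Gleichung für die Beschleunigung a(t) = 0 nehmen. Mit d/dt von a(t) finden wir j(t) = 0. Mit j(t) = 0 und Einsetzen von t = 1, finden wir j = 0.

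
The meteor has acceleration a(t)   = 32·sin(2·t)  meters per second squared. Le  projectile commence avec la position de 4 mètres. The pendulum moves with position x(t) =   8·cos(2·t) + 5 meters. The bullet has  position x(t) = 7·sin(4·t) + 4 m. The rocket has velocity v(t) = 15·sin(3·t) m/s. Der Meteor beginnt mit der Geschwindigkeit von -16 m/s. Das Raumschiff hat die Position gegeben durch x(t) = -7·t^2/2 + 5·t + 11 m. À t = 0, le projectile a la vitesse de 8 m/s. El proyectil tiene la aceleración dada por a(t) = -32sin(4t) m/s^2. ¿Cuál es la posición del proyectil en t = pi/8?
Partiendo de la aceleración a(t) = -32·sin(4·t), tomamos 2 integrales. Tomando ∫a(t)dt y aplicando v(0) = 8, encontramos v(t) = 8·cos(4·t). Integrando la velocidad y usando la condición inicial x(0) = 4, obtenemos x(t) = 2·sin(4·t) + 4. Tenemos la posición x(t) = 2·sin(4·t) + 4. Sustituyendo t = pi/8: x(pi/8) = 6.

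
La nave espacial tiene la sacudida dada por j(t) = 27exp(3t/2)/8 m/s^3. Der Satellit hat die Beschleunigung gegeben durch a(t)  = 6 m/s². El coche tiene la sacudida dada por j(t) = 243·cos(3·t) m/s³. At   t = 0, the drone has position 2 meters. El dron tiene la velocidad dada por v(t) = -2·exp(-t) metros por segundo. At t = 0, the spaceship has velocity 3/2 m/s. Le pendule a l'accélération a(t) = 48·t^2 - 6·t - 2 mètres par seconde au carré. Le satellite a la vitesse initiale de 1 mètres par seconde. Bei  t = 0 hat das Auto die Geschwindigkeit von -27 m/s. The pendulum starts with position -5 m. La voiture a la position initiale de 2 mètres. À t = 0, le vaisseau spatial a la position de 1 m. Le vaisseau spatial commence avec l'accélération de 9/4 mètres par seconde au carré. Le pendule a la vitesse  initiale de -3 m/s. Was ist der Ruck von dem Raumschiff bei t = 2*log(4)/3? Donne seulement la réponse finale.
Der Ruck bei t = 2*log(4)/3 ist j = 27/2.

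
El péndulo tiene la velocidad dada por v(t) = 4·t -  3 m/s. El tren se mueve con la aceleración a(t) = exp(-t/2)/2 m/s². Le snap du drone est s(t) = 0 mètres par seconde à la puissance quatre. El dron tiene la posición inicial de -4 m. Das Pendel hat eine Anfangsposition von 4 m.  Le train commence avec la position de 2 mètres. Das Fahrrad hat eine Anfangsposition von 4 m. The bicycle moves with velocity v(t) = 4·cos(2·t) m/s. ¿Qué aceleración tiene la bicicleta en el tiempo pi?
Para resolver esto, necesitamos tomar 1 derivada de nuestra ecuación de la velocidad v(t) = 4·cos(2·t). La derivada de la velocidad da la aceleración: a(t) = -8·sin(2·t). De la ecuación de la aceleración a(t) = -8·sin(2·t), sustituimos t = pi para obtener a = 0.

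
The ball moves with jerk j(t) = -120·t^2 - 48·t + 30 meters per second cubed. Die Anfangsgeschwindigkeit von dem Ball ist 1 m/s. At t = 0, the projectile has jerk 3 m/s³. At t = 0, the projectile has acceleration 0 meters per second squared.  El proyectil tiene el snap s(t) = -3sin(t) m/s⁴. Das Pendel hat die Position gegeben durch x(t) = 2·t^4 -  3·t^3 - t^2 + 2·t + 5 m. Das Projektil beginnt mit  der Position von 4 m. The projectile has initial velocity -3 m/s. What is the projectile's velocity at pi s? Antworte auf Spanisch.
Partiendo del snap s(t) = -3·sin(t), tomamos 3 antiderivadas. La antiderivada del snap es la sacudida. Usando j(0) = 3, obtenemos j(t) = 3·cos(t). La antiderivada de la sacudida es la aceleración. Usando a(0) = 0, obtenemos a(t) = 3·sin(t). Integrando la aceleración y usando la condición inicial v(0) = -3, obtenemos v(t) = -3·cos(t). De la ecuación de la velocidad v(t) = -3·cos(t), sustituimos t = pi para obtener v = 3.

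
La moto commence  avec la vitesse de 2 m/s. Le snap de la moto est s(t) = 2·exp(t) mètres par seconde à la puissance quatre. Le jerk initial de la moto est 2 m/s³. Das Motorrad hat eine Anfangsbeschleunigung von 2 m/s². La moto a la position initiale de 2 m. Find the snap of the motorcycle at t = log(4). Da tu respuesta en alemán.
Wir haben den Snap s(t) = 2·exp(t). Durch Einsetzen von t = log(4): s(log(4)) = 8.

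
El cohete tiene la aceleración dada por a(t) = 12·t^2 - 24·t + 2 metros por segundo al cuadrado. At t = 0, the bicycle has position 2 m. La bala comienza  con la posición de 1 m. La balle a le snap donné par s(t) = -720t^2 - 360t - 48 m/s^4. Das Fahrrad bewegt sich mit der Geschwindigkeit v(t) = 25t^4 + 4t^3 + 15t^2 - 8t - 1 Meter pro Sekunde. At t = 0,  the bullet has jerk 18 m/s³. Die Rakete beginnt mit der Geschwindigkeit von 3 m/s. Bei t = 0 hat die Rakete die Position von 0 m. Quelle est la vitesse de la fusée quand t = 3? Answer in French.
En partant de l'accélération a(t) = 12·t^2 - 24·t + 2, nous prenons 1 intégrale. En prenant ∫a(t)dt et en appliquant v(0) = 3, nous trouvons v(t) = 4·t^3 - 12·t^2 + 2·t + 3. En utilisant v(t) = 4·t^3 - 12·t^2 + 2·t + 3 et en substituant t = 3, nous trouvons v = 9.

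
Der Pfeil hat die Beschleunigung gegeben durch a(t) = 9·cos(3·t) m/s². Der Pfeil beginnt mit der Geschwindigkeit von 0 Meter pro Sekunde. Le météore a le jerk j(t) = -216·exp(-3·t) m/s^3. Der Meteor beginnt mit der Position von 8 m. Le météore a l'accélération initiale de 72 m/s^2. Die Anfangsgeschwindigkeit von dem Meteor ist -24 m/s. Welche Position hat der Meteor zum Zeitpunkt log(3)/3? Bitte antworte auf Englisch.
We need to integrate our jerk equation j(t) = -216·exp(-3·t) 3 times. Integrating jerk and using the initial condition a(0) = 72, we get a(t) = 72·exp(-3·t). The integral of acceleration is velocity. Using v(0) = -24, we get v(t) = -24·exp(-3·t). Finding the antiderivative of v(t) and using x(0) = 8: x(t) = 8·exp(-3·t). From the given position equation x(t) = 8·exp(-3·t), we substitute t = log(3)/3 to get x = 8/3.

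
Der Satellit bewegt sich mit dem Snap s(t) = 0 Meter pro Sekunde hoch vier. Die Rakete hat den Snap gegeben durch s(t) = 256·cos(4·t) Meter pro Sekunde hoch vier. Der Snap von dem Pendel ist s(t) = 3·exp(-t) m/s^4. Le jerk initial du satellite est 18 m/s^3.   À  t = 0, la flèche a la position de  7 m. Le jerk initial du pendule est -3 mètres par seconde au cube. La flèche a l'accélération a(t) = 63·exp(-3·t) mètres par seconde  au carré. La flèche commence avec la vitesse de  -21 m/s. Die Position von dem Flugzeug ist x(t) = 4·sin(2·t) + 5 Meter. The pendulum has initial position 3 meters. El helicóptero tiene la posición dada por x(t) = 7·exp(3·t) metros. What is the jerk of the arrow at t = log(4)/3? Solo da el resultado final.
j(log(4)/3) = -189/4.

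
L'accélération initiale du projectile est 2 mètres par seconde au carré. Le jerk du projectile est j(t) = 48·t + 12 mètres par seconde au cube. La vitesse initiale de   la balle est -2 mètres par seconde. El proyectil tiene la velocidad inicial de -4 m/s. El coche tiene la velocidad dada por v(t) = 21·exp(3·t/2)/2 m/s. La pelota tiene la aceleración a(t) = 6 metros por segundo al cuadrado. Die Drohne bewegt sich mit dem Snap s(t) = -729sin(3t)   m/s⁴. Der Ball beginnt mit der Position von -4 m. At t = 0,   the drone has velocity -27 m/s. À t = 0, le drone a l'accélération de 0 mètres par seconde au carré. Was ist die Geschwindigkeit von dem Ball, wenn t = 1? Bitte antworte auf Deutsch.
Wir müssen unsere Gleichung für die Beschleunigung a(t) = 6 1-mal integrieren. Das Integral von der Beschleunigung, mit v(0) = -2, ergibt die Geschwindigkeit: v(t) = 6·t - 2. Wir haben die Geschwindigkeit v(t) = 6·t - 2. Durch Einsetzen von t = 1: v(1) = 4.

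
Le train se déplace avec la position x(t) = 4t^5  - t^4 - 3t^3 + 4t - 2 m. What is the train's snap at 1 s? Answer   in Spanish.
Partiendo de la posición x(t) = 4·t^5 - t^4 - 3·t^3 + 4·t - 2, tomamos 4 derivadas. La derivada de la posición da la velocidad: v(t) = 20·t^4 - 4·t^3 - 9·t^2 + 4. La derivada de la velocidad da la aceleración: a(t) = 80·t^3 - 12·t^2 - 18·t. Derivando la aceleración, obtenemos la sacudida: j(t) = 240·t^2 - 24·t - 18. La derivada de la sacudida da el snap: s(t) = 480·t - 24. Tenemos el snap s(t) = 480·t - 24. Sustituyendo t = 1: s(1) = 456.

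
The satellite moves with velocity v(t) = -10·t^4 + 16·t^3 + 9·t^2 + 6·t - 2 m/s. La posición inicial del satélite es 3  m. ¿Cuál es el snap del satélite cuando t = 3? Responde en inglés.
Starting from velocity v(t) = -10·t^4 + 16·t^3 + 9·t^2 + 6·t - 2, we take 3 derivatives. Taking d/dt of v(t), we find a(t) = -40·t^3 + 48·t^2 + 18·t + 6. Taking d/dt of a(t), we find j(t) = -120·t^2 + 96·t + 18. Differentiating jerk, we get snap: s(t) = 96 - 240·t. From the given snap equation s(t) = 96 - 240·t, we substitute t = 3 to get s = -624.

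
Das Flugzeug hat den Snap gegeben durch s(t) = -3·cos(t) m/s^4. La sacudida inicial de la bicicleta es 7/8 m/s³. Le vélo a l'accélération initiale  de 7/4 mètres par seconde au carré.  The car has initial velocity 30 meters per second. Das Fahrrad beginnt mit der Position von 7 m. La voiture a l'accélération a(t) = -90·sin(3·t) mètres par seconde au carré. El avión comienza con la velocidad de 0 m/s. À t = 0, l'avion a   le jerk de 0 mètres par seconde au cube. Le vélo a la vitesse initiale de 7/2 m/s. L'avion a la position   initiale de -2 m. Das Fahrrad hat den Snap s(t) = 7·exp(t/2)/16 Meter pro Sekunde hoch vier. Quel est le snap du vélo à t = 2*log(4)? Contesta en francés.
Nous avons le snap s(t) = 7·exp(t/2)/16. En substituant t = 2*log(4): s(2*log(4)) = 7/4.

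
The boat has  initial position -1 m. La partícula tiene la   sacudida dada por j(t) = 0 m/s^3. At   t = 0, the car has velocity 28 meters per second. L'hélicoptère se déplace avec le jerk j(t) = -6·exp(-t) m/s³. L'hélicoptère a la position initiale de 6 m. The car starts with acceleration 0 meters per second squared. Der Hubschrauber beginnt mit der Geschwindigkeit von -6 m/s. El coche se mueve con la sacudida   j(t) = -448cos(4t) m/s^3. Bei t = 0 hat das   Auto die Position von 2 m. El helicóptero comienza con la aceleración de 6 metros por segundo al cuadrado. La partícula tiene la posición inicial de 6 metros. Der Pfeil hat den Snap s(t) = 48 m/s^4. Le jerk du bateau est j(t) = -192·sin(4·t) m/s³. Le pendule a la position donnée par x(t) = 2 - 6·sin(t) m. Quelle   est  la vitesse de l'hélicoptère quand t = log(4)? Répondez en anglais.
Starting from jerk j(t) = -6·exp(-t), we take 2 antiderivatives. The antiderivative of jerk is acceleration. Using a(0) = 6, we get a(t) = 6·exp(-t). Finding the antiderivative of a(t) and using v(0) = -6: v(t) = -6·exp(-t). We have velocity v(t) = -6·exp(-t). Substituting t = log(4): v(log(4)) = -3/2.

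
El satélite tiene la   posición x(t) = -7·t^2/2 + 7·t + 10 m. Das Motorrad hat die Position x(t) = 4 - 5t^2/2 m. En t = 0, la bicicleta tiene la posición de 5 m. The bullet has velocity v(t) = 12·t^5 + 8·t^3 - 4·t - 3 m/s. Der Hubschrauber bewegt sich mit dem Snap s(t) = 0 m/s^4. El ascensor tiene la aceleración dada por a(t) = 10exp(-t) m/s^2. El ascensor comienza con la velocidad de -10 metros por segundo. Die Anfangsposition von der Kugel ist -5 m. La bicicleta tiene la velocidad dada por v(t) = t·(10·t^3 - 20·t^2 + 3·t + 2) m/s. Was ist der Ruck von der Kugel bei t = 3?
Um dies zu lösen, müssen wir 2 Ableitungen unserer Gleichung für die Geschwindigkeit v(t) = 12·t^5 + 8·t^3 - 4·t - 3 nehmen. Die Ableitung von der Geschwindigkeit ergibt die Beschleunigung: a(t) = 60·t^4 + 24·t^2 - 4. Durch Ableiten von der Beschleunigung erhalten wir den Ruck: j(t) = 240·t^3 + 48·t. Aus der Gleichung für den Ruck j(t) = 240·t^3 + 48·t, setzen wir t = 3 ein und erhalten j = 6624.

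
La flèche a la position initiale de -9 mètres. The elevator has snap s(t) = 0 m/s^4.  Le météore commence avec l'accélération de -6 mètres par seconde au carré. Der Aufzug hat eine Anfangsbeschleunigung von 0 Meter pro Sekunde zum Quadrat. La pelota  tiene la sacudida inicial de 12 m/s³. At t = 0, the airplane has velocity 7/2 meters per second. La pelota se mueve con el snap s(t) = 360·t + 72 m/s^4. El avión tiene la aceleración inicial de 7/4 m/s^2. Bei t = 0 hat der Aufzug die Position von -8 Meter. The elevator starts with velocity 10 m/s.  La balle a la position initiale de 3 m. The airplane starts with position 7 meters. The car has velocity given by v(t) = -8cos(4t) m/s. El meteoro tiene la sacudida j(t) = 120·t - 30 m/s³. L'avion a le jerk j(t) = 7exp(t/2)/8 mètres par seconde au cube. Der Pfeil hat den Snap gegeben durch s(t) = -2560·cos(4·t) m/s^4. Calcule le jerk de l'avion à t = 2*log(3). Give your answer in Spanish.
Usando j(t) = 7·exp(t/2)/8 y sustituyendo t = 2*log(3), encontramos j = 21/8.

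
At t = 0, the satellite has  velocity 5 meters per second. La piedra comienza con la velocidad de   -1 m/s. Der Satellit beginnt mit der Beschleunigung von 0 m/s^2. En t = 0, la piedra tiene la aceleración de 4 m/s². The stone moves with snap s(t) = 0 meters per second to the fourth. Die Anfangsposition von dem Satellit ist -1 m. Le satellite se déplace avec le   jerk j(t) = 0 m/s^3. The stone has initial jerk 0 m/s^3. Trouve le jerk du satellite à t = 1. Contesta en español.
Usando j(t) = 0 y sustituyendo t = 1, encontramos j = 0.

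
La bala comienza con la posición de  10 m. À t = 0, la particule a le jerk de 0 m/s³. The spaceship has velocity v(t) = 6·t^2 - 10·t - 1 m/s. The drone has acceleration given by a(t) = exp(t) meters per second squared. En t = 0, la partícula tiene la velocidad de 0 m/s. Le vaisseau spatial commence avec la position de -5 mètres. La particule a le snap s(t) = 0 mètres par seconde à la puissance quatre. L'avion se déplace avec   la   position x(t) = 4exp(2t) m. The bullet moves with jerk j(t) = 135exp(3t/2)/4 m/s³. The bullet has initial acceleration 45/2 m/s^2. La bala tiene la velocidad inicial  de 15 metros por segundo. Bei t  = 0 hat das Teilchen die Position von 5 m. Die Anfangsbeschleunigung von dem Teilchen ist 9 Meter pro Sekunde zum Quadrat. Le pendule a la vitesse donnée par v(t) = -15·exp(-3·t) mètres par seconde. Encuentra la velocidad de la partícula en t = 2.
Necesitamos integrar nuestra ecuación del snap s(t) = 0 3 veces. La integral del snap, con j(0) = 0, da la sacudida: j(t) = 0. La antiderivada de la sacudida, con a(0) = 9, da la aceleración: a(t) = 9. Tomando ∫a(t)dt y aplicando v(0) = 0, encontramos v(t) = 9·t. Tenemos la velocidad v(t) = 9·t. Sustituyendo t = 2: v(2) = 18.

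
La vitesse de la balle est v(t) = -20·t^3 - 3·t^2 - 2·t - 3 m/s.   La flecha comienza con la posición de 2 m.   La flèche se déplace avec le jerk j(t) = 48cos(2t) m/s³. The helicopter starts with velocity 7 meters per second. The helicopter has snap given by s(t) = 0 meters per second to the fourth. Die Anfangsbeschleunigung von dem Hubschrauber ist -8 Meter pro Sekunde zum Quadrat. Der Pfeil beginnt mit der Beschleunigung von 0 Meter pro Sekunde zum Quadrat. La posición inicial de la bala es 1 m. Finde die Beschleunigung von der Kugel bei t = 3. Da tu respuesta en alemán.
Wir müssen unsere Gleichung für die Geschwindigkeit v(t) = -20·t^3 - 3·t^2 - 2·t - 3 1-mal ableiten. Die Ableitung von der Geschwindigkeit ergibt die Beschleunigung: a(t) = -60·t^2 - 6·t - 2. Mit a(t) = -60·t^2 - 6·t - 2 und Einsetzen von t = 3, finden wir a = -560.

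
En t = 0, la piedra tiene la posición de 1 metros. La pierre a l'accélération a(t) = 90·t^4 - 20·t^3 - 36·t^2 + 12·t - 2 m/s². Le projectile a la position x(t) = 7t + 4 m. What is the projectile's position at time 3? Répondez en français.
Nous avons la position x(t) = 7·t + 4. En substituant t = 3: x(3) = 25.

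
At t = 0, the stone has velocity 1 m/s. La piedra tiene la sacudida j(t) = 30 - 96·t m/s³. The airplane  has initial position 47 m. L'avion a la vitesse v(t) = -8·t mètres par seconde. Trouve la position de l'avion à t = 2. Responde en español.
Para resolver esto, necesitamos tomar 1 integral de nuestra ecuación de la velocidad v(t) = -8·t. Tomando ∫v(t)dt y aplicando x(0) = 47, encontramos x(t) = 47 - 4·t^2. Tenemos la posición x(t) = 47 - 4·t^2. Sustituyendo t = 2: x(2) = 31.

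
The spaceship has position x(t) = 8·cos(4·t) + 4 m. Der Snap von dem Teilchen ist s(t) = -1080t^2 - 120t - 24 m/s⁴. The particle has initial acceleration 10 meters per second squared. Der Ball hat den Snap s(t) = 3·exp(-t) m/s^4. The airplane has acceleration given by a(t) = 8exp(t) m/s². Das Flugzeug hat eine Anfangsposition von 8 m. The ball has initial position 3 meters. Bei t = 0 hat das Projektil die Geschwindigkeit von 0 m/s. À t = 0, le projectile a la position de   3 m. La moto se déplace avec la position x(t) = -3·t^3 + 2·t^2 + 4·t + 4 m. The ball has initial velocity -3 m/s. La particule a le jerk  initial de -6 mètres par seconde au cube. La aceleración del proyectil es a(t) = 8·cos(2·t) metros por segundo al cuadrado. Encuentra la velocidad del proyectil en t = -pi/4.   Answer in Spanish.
Debemos encontrar la integral de nuestra ecuación de la aceleración a(t) = 8·cos(2·t) 1 vez. Integrando la aceleración y usando la condición inicial v(0) = 0, obtenemos v(t) = 4·sin(2·t). Tenemos la velocidad v(t) = 4·sin(2·t). Sustituyendo t = -pi/4: v(-pi/4) = -4.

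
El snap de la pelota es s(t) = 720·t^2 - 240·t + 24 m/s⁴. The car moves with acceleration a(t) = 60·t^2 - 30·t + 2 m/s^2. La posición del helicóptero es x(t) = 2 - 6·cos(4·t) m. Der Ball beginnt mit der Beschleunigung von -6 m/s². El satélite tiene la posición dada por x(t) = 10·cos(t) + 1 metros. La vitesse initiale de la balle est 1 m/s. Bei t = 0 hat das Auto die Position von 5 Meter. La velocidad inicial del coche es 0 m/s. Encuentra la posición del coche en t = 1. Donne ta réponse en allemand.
Wir müssen die Stammfunktion unserer Gleichung für die Beschleunigung a(t) = 60·t^2 - 30·t + 2 2-mal finden. Die Stammfunktion von der Beschleunigung ist die Geschwindigkeit. Mit v(0) = 0 erhalten wir v(t) = t·(20·t^2 - 15·t + 2). Durch Integration von der Geschwindigkeit und Verwendung der Anfangsbedingung x(0) = 5, erhalten wir x(t) = 5·t^4 - 5·t^3 + t^2 + 5. Wir haben die Position x(t) = 5·t^4 - 5·t^3 + t^2 + 5. Durch Einsetzen von t = 1: x(1) = 6.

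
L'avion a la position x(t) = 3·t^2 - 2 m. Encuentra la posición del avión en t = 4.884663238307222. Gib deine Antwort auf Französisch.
Nous avons la position x(t) = 3·t^2 - 2. En substituant t = 4.884663238307222: x(4.884663238307222) = 69.5798048550100.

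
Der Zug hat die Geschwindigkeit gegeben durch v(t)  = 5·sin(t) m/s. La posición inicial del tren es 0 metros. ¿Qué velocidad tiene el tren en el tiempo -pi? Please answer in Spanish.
De la ecuación de la velocidad v(t) = 5·sin(t), sustituimos t = -pi para obtener v = 0.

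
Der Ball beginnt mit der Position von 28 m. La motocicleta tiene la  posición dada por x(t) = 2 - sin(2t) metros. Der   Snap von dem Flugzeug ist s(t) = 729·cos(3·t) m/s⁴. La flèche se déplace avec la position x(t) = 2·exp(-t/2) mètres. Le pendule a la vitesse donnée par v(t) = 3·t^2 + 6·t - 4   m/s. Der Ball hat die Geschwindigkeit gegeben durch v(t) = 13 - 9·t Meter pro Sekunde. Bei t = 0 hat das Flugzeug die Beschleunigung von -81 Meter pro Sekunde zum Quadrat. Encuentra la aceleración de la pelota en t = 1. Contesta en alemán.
Ausgehend von der Geschwindigkeit v(t) = 13 - 9·t, nehmen wir 1 Ableitung. Durch Ableiten von der Geschwindigkeit erhalten wir die Beschleunigung: a(t) = -9. Mit a(t) = -9 und Einsetzen von t = 1, finden wir a = -9.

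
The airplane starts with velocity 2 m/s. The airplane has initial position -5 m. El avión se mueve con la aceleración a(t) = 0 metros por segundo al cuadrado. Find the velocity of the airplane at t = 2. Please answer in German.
Um dies zu lösen, müssen wir 1 Integral unserer Gleichung für die Beschleunigung a(t) = 0 finden. Das Integral von der Beschleunigung ist die Geschwindigkeit. Mit v(0) = 2 erhalten wir v(t) = 2. Mit v(t) = 2 und Einsetzen von t = 2, finden wir v = 2.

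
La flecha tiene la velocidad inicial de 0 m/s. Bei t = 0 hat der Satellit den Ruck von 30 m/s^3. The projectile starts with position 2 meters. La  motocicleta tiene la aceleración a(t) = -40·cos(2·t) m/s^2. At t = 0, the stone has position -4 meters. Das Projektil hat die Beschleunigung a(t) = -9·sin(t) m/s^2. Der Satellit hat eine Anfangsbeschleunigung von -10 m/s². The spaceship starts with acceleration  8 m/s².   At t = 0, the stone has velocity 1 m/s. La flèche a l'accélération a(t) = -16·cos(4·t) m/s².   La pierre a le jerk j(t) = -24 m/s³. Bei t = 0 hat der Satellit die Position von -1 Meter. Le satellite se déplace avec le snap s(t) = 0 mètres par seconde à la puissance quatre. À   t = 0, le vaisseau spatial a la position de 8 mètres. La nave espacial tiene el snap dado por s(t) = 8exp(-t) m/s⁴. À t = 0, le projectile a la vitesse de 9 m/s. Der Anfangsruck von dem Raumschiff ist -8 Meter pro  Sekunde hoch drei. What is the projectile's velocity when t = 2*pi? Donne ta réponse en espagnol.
Necesitamos integrar nuestra ecuación de la aceleración a(t) = -9·sin(t) 1 vez. Tomando ∫a(t)dt y aplicando v(0) = 9, encontramos v(t) = 9·cos(t). Usando v(t) = 9·cos(t) y sustituyendo t = 2*pi, encontramos v = 9.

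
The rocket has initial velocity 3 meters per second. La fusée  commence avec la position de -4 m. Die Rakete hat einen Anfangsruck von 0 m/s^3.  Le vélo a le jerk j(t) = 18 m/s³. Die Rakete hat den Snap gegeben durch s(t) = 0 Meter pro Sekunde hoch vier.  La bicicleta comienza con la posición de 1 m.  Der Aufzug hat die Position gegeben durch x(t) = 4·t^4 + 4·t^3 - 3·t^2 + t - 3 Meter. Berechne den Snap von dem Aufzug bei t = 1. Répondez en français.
Nous devons dériver notre équation de la position x(t) = 4·t^4 + 4·t^3 - 3·t^2 + t - 3 4 fois. En prenant d/dt de x(t), nous trouvons v(t) = 16·t^3 + 12·t^2 - 6·t + 1. En prenant d/dt de v(t), nous trouvons a(t) = 48·t^2 + 24·t - 6. La dérivée de l'accélération donne le jerk: j(t) = 96·t + 24. La dérivée du jerk donne le snap: s(t) = 96. En utilisant s(t) = 96 et en substituant t = 1, nous trouvons s = 96.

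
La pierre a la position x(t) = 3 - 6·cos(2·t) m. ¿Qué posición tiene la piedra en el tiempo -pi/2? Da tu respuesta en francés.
Nous avons la position x(t) = 3 - 6·cos(2·t). En substituant t = -pi/2: x(-pi/2) = 9.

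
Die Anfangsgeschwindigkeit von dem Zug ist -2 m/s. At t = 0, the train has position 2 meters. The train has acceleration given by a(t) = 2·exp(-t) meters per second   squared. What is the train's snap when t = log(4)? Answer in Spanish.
Debemos derivar nuestra ecuación de la aceleración a(t) = 2·exp(-t) 2 veces. Derivando la aceleración, obtenemos la sacudida: j(t) = -2·exp(-t). Derivando la sacudida, obtenemos el snap: s(t) = 2·exp(-t). Tenemos el snap s(t) = 2·exp(-t). Sustituyendo t = log(4): s(log(4)) = 1/2.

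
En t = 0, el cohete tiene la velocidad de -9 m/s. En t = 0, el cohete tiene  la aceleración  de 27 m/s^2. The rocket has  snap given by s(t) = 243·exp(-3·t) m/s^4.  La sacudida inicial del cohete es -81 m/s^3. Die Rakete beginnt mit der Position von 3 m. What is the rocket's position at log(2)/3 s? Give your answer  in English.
Starting from snap s(t) = 243·exp(-3·t), we take 4 integrals. The integral of snap, with j(0) = -81, gives jerk: j(t) = -81·exp(-3·t). The integral of jerk, with a(0) = 27, gives acceleration: a(t) = 27·exp(-3·t). Taking ∫a(t)dt and applying v(0) = -9, we find v(t) = -9·exp(-3·t). Integrating velocity and using the initial condition x(0) = 3, we get x(t) = 3·exp(-3·t). From the given position equation x(t) = 3·exp(-3·t), we substitute t = log(2)/3 to get x = 3/2.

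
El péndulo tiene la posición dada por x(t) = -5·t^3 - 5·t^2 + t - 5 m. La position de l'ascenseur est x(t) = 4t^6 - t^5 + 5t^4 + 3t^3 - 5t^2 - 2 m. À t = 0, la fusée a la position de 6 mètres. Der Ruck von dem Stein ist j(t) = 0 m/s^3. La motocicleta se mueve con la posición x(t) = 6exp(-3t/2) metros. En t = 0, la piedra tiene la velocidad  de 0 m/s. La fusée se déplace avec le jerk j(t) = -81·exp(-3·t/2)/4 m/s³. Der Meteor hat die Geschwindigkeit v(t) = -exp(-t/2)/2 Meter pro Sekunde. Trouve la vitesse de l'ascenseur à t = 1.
En partant de la position x(t) = 4·t^6 - t^5 + 5·t^4 + 3·t^3 - 5·t^2 - 2, nous prenons 1 dérivée. En prenant d/dt de x(t), nous trouvons v(t) = 24·t^5 - 5·t^4 + 20·t^3 + 9·t^2 - 10·t. En utilisant v(t) = 24·t^5 - 5·t^4 + 20·t^3 + 9·t^2 - 10·t et en substituant t = 1, nous trouvons v = 38.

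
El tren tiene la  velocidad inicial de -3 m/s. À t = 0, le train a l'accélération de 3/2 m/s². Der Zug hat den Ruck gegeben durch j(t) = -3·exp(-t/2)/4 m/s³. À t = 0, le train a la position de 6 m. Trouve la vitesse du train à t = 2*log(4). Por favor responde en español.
Partiendo de la sacudida j(t) = -3·exp(-t/2)/4, tomamos 2 antiderivadas. Tomando ∫j(t)dt y aplicando a(0) = 3/2, encontramos a(t) = 3·exp(-t/2)/2. Integrando la aceleración y usando la condición inicial v(0) = -3, obtenemos v(t) = -3·exp(-t/2). Usando v(t) = -3·exp(-t/2) y sustituyendo t = 2*log(4), encontramos v = -3/4.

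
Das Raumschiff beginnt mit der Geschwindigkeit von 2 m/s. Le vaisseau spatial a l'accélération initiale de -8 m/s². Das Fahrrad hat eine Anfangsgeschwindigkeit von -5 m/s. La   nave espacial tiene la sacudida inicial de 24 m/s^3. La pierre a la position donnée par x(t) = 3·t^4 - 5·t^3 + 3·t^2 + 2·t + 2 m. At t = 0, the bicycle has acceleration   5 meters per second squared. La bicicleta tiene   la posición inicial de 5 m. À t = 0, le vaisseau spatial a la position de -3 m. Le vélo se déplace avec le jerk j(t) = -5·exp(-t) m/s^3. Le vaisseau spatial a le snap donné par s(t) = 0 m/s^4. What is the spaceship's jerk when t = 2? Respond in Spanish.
Necesitamos integrar nuestra ecuación del snap s(t) = 0 1 vez. La integral del snap, con j(0) = 24, da la sacudida: j(t) = 24. De la ecuación de la sacudida j(t) = 24, sustituimos t = 2 para obtener j = 24.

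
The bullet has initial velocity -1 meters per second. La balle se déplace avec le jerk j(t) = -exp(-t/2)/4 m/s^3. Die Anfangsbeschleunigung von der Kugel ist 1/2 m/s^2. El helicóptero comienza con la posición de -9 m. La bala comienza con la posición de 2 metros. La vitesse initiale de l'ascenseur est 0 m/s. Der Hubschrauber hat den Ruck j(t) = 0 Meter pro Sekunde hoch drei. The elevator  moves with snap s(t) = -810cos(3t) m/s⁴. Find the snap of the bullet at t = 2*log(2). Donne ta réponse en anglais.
To solve this, we need to take 1 derivative of our jerk equation j(t) = -exp(-t/2)/4. The derivative of jerk gives snap: s(t) = exp(-t/2)/8. Using s(t) = exp(-t/2)/8 and substituting t = 2*log(2), we find s = 1/16.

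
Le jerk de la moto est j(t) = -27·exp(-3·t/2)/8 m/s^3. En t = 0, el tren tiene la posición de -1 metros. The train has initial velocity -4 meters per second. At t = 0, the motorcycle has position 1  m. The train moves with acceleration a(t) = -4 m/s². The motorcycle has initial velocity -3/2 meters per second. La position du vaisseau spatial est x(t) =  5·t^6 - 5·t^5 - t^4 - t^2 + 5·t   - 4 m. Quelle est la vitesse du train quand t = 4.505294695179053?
Nous devons intégrer notre équation de l'accélération a(t) = -4 1 fois. L'intégrale de l'accélération est la vitesse. En utilisant v(0) = -4, nous obtenons v(t) = -4·t - 4. De l'équation de la vitesse v(t) = -4·t - 4, nous substituons t = 4.505294695179053 pour obtenir v = -22.0211787807162.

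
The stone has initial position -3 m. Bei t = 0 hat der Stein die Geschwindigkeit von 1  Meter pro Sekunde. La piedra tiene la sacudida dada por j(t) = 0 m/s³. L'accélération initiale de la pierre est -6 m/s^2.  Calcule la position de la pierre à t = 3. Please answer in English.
We need to integrate our jerk equation j(t) = 0 3 times. Integrating jerk and using the initial condition a(0) = -6, we get a(t) = -6. The integral of acceleration, with v(0) = 1, gives velocity: v(t) = 1 - 6·t. Taking ∫v(t)dt and applying x(0) = -3, we find x(t) = -3·t^2 + t - 3. We have position x(t) = -3·t^2 + t - 3. Substituting t = 3: x(3) = -27.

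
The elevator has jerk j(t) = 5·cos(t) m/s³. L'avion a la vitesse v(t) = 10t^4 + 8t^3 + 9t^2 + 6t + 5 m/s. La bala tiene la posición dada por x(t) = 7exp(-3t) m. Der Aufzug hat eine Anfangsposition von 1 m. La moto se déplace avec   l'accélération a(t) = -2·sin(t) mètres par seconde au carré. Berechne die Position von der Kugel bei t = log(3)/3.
Wir haben die Position x(t) = 7·exp(-3·t). Durch Einsetzen von t = log(3)/3: x(log(3)/3) = 7/3.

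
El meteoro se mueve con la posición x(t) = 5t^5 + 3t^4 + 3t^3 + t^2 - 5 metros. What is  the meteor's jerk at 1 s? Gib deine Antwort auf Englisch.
To solve this, we need to take 3 derivatives of our position equation x(t) = 5·t^5 + 3·t^4 + 3·t^3 + t^2 - 5. The derivative of position gives velocity: v(t) = 25·t^4 + 12·t^3 + 9·t^2 + 2·t. Taking d/dt of v(t), we find a(t) = 100·t^3 + 36·t^2 + 18·t + 2. The derivative of acceleration gives jerk: j(t) = 300·t^2 + 72·t + 18. Using j(t) = 300·t^2 + 72·t + 18 and substituting t = 1, we find j = 390.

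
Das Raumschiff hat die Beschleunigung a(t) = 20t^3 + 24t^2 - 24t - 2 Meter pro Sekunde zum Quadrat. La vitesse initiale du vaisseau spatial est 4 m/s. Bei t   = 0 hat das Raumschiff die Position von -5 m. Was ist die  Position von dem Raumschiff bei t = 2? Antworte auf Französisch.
En partant de l'accélération a(t) = 20·t^3 + 24·t^2 - 24·t - 2, nous prenons 2 primitives. L'intégrale de l'accélération est la vitesse. En utilisant v(0) = 4, nous obtenons v(t) = 5·t^4 + 8·t^3 - 12·t^2 - 2·t + 4. L'intégrale de la vitesse est la position. En utilisant x(0) = -5, nous obtenons x(t) = t^5 + 2·t^4 - 4·t^3 - t^2 + 4·t - 5. De l'équation de la position x(t) = t^5 + 2·t^4 - 4·t^3 - t^2 + 4·t - 5, nous substituons t = 2 pour obtenir x = 31.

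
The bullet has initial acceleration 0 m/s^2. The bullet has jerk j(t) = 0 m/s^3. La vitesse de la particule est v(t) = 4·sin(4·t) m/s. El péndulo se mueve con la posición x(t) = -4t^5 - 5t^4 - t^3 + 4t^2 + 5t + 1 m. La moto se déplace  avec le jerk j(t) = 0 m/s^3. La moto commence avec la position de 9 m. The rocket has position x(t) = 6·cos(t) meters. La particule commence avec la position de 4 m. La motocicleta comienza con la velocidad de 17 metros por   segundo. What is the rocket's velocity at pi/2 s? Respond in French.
Nous devons dériver notre équation de la position x(t) = 6·cos(t) 1 fois. La dérivée de la position donne la vitesse: v(t) = -6·sin(t). Nous avons la vitesse v(t) = -6·sin(t). En substituant t = pi/2: v(pi/2) = -6.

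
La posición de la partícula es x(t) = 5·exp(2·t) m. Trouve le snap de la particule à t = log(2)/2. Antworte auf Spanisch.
Debemos derivar nuestra ecuación de la posición x(t) = 5·exp(2·t) 4 veces. La derivada de la posición da la velocidad: v(t) = 10·exp(2·t). La derivada de la velocidad da la aceleración: a(t) = 20·exp(2·t). Derivando la aceleración, obtenemos la sacudida: j(t) = 40·exp(2·t). Tomando d/dt de j(t), encontramos s(t) = 80·exp(2·t). De la ecuación del snap s(t) = 80·exp(2·t), sustituimos t = log(2)/2 para obtener s = 160.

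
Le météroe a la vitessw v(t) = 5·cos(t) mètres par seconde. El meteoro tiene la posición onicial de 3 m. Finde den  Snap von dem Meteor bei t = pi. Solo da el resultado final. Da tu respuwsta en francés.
La réponse est 0.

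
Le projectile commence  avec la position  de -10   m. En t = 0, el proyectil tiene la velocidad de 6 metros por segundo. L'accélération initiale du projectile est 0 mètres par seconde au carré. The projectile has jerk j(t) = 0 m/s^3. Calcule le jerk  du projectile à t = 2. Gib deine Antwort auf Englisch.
Using j(t) = 0 and substituting t = 2, we find j = 0.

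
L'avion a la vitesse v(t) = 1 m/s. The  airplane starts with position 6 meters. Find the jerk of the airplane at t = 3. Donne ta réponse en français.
Nous devons dériver notre équation de la vitesse v(t) = 1 2 fois. En prenant d/dt de v(t), nous trouvons a(t) = 0. En prenant d/dt de a(t), nous trouvons j(t) = 0. En utilisant j(t) = 0 et en substituant t = 3, nous trouvons j = 0.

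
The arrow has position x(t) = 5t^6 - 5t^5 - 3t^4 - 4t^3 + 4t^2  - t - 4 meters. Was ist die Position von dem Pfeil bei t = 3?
Aus der Gleichung für die Position x(t) = 5·t^6 - 5·t^5 - 3·t^4 - 4·t^3 + 4·t^2 - t - 4, setzen wir t = 3 ein und erhalten x = 2108.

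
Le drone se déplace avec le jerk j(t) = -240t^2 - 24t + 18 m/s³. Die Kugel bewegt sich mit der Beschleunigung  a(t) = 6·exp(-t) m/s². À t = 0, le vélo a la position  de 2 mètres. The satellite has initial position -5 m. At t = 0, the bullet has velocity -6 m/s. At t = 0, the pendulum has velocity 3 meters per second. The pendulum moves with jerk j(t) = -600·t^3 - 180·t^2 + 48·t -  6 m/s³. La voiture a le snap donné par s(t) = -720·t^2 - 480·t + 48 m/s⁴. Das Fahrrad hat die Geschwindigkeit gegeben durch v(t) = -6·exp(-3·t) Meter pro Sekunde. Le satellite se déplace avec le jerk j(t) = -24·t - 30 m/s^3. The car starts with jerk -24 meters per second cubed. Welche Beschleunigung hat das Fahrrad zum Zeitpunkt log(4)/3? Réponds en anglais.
To solve this, we need to take 1 derivative of our velocity equation v(t) = -6·exp(-3·t). Differentiating velocity, we get acceleration: a(t) = 18·exp(-3·t). We have acceleration a(t) = 18·exp(-3·t). Substituting t = log(4)/3: a(log(4)/3) = 9/2.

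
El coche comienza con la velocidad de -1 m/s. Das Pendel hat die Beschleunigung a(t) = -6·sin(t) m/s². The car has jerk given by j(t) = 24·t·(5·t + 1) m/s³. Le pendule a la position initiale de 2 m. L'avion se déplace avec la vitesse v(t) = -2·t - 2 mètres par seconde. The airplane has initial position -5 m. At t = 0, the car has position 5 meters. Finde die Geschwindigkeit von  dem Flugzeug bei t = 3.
Aus der Gleichung für die Geschwindigkeit v(t) = -2·t - 2, setzen wir t = 3 ein und erhalten v = -8.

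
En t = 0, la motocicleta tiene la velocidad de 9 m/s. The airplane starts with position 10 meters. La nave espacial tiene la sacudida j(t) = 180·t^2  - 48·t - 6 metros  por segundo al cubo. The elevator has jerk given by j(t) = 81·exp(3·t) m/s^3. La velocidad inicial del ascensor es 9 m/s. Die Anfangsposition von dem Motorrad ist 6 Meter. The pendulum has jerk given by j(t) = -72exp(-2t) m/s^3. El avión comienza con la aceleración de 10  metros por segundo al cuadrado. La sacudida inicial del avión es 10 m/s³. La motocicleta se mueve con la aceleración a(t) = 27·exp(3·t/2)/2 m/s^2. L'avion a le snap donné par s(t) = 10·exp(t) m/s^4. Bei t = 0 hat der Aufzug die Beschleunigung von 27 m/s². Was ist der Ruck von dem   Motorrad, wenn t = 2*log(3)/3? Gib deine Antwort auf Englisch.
To solve this, we need to take 1 derivative of our acceleration equation a(t) = 27·exp(3·t/2)/2. The derivative of acceleration gives jerk: j(t) = 81·exp(3·t/2)/4. From the given jerk equation j(t) = 81·exp(3·t/2)/4, we substitute t = 2*log(3)/3 to get j = 243/4.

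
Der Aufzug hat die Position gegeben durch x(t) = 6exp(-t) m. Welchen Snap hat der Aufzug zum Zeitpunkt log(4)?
Wir müssen unsere Gleichung für die Position x(t) = 6·exp(-t) 4-mal ableiten. Durch Ableiten von der Position erhalten wir die Geschwindigkeit: v(t) = -6·exp(-t). Durch Ableiten von der Geschwindigkeit erhalten wir die Beschleunigung: a(t) = 6·exp(-t). Durch Ableiten von der Beschleunigung erhalten wir den Ruck: j(t) = -6·exp(-t). Mit d/dt von j(t) finden wir s(t) = 6·exp(-t). Mit s(t) = 6·exp(-t) und Einsetzen von t = log(4), finden wir s = 3/2.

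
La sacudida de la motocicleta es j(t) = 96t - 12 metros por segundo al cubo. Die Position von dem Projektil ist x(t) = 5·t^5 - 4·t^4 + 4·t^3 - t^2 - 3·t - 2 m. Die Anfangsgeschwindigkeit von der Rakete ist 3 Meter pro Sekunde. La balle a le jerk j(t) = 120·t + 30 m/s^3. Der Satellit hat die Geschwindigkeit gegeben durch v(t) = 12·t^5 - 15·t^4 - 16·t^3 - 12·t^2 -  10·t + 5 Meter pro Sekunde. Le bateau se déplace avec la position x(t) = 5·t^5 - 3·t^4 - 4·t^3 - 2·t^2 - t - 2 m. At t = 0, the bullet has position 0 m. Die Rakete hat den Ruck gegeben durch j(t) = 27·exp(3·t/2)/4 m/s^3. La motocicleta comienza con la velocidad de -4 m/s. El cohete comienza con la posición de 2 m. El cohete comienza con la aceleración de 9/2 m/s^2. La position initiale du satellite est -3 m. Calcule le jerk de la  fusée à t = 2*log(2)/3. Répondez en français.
En utilisant j(t) = 27·exp(3·t/2)/4 et en substituant t = 2*log(2)/3, nous trouvons j = 27/2.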